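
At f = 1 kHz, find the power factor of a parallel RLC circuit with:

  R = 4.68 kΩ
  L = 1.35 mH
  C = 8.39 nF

Step 1 — Angular frequency: ω = 2π·f = 2π·1000 = 6283 rad/s.
Step 2 — Component impedances:
  R: Z = R = 4680 Ω
  L: Z = jωL = j·6283·0.00135 = 0 + j8.482 Ω
  C: Z = 1/(jωC) = -j/(ω·C) = 0 - j1.897e+04 Ω
Step 3 — Parallel combination: 1/Z_total = 1/R + 1/L + 1/C; Z_total = 0.01539 + j8.486 Ω = 8.486∠89.9° Ω.
Step 4 — Power factor: PF = cos(φ) = Re(Z)/|Z| = 0.015388/8.4861 = 0.001813.
Step 5 — Type: Im(Z) = 8.486 ⇒ lagging (phase φ = 89.9°).

PF = 0.001813 (lagging, φ = 89.9°)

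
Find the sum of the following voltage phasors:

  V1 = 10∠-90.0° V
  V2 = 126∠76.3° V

Step 1 — Convert each phasor to rectangular form:
  V1 = 10·(cos(-90.0°) + j·sin(-90.0°)) = 0 - j10 V
  V2 = 126·(cos(76.3°) + j·sin(76.3°)) = 29.84 + j122.4 V
Step 2 — Sum components: V_total = 29.84 + j112.4 V.
Step 3 — Convert to polar: |V_total| = 116.3 V, ∠V_total = 75.1°.

V_total = 116.3∠75.1° V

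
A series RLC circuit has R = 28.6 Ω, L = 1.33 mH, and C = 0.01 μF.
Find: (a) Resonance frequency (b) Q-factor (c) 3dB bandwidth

Step 1 — Resonance: ω₀ = 1/√(LC) = 1/√(0.00133·1e-08) = 2.742e+05 rad/s.
Step 2 — f₀ = ω₀/(2π) = 4.364e+04 Hz.
Step 3 — Series Q: Q = ω₀L/R = 2.742e+05·0.00133/28.6 = 12.75.
Step 4 — Bandwidth: Δω = ω₀/Q = 2.15e+04 rad/s; BW = Δω/(2π) = 3422 Hz.

(a) f₀ = 4.364e+04 Hz  (b) Q = 12.75  (c) BW = 3422 Hz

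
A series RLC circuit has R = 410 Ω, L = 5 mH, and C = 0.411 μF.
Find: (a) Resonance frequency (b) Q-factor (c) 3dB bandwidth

Step 1 — Resonance: ω₀ = 1/√(LC) = 1/√(0.005·4.11e-07) = 2.206e+04 rad/s.
Step 2 — f₀ = ω₀/(2π) = 3511 Hz.
Step 3 — Series Q: Q = ω₀L/R = 2.206e+04·0.005/410 = 0.269.
Step 4 — Bandwidth: Δω = ω₀/Q = 8.2e+04 rad/s; BW = Δω/(2π) = 1.305e+04 Hz.

(a) f₀ = 3511 Hz  (b) Q = 0.269  (c) BW = 1.305e+04 Hz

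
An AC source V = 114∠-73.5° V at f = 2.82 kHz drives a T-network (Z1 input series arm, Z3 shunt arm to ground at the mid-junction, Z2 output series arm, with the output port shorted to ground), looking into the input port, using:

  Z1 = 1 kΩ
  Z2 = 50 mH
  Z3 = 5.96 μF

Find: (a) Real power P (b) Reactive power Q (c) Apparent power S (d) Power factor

Step 1 — Angular frequency: ω = 2π·f = 2π·2820 = 1.772e+04 rad/s.
Step 2 — Component impedances:
  Z1: Z = R = 1000 Ω
  Z2: Z = jωL = j·1.772e+04·0.05 = 0 + j885.9 Ω
  Z3: Z = 1/(jωC) = -j/(ω·C) = 0 - j9.469 Ω
Step 3 — With the output port shorted to ground, the output series arm Z2 runs from the junction to ground; the shunt arm Z3 also runs from the junction to ground. They appear in parallel: Z3 || Z2 = 0 - j9.572 Ω.
Step 4 — Series with input arm Z1: Z_in = Z1 + (Z3 || Z2) = 1000 - j9.572 Ω = 1000∠-0.5° Ω.
Step 5 — Source phasor: V = 114∠-73.5° V = 32.38 - j109.3 V.
Step 6 — Current: I = V / Z = 0.03342 - j0.109 A = 0.114∠-73.0° A.
Step 7 — Complex power: S = V·I* = 12.99 - j0.1244 VA.
Step 8 — Real power: P = Re(S) = 12.99 W.
Step 9 — Reactive power: Q = Im(S) = -0.1244 VAR.
Step 10 — Apparent power: |S| = 13 VA.
Step 11 — Power factor: PF = P/|S| = 1 (leading).

(a) P = 12.99 W  (b) Q = -0.1244 VAR  (c) S = 13 VA  (d) PF = 1 (leading)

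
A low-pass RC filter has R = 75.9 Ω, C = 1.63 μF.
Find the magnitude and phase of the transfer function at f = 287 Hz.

Step 1 — Angular frequency: ω = 2π·287 = 1803 rad/s.
Step 2 — Transfer function: H(jω) = 1/(1 + jωRC).
Step 3 — Denominator: 1 + jωRC = 1 + j·1803·75.9·1.63e-06 = 1 + j0.2231.
Step 4 — H = 0.9526 - j0.2125.
Step 5 — Magnitude: |H| = 0.976 (-0.2 dB); phase: φ = -12.6°.

|H| = 0.976 (-0.2 dB), φ = -12.6°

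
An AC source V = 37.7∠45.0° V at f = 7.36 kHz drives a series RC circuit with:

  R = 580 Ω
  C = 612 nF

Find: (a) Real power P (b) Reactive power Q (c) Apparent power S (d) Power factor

Step 1 — Angular frequency: ω = 2π·f = 2π·7360 = 4.624e+04 rad/s.
Step 2 — Component impedances:
  R: Z = R = 580 Ω
  C: Z = 1/(jωC) = -j/(ω·C) = 0 - j35.33 Ω
Step 3 — Series combination: Z_total = R + C = 580 - j35.33 Ω = 581.1∠-3.5° Ω.
Step 4 — Source phasor: V = 37.7∠45.0° V = 26.66 + j26.66 V.
Step 5 — Current: I = V / Z = 0.043 + j0.04858 A = 0.06488∠48.5° A.
Step 6 — Complex power: S = V·I* = 2.441 - j0.1487 VA.
Step 7 — Real power: P = Re(S) = 2.441 W.
Step 8 — Reactive power: Q = Im(S) = -0.1487 VAR.
Step 9 — Apparent power: |S| = 2.446 VA.
Step 10 — Power factor: PF = P/|S| = 0.9981 (leading).

(a) P = 2.441 W  (b) Q = -0.1487 VAR  (c) S = 2.446 VA  (d) PF = 0.9981 (leading)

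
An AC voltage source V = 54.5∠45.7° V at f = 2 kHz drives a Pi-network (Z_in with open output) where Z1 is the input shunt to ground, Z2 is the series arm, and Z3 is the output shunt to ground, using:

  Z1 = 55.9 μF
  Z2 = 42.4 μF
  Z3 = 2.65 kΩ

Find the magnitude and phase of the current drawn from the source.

Step 1 — Angular frequency: ω = 2π·f = 2π·2000 = 1.257e+04 rad/s.
Step 2 — Component impedances:
  Z1: Z = 1/(jωC) = -j/(ω·C) = 0 - j1.424 Ω
  Z2: Z = 1/(jωC) = -j/(ω·C) = 0 - j1.877 Ω
  Z3: Z = R = 2650 Ω
Step 3 — With open output, the series arm Z2 and the output shunt Z3 appear in series to ground: Z2 + Z3 = 2650 - j1.877 Ω.
Step 4 — Parallel with input shunt Z1: Z_in = Z1 || (Z2 + Z3) = 0.0007647 - j1.424 Ω = 1.424∠-90.0° Ω.
Step 5 — Source phasor: V = 54.5∠45.7° V = 38.06 + j39.01 V.
Step 6 — Ohm's law: I = V / Z_total = (38.06 + j39.01) / (0.0007647 - j1.424) = -27.39 + j26.75 A.
Step 7 — Convert to polar: |I| = 38.28 A, ∠I = 135.7°.

I = 38.28∠135.7° A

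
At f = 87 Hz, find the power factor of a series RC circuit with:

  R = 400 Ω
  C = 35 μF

Step 1 — Angular frequency: ω = 2π·f = 2π·87 = 546.6 rad/s.
Step 2 — Component impedances:
  R: Z = R = 400 Ω
  C: Z = 1/(jωC) = -j/(ω·C) = 0 - j52.27 Ω
Step 3 — Series combination: Z_total = R + C = 400 - j52.27 Ω = 403.4∠-7.4° Ω.
Step 4 — Power factor: PF = cos(φ) = Re(Z)/|Z| = 400/403.4 = 0.9916.
Step 5 — Type: Im(Z) = -52.27 ⇒ leading (phase φ = -7.4°).

PF = 0.9916 (leading, φ = -7.4°)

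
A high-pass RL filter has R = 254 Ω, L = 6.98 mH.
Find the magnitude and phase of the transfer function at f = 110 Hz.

Step 1 — Angular frequency: ω = 2π·110 = 691.2 rad/s.
Step 2 — Transfer function: H(jω) = jωL/(R + jωL).
Step 3 — Numerator jωL = j·4.824; denominator R + jωL = 254 + j4.824.
Step 4 — H = 0.0003606 + j0.01899.
Step 5 — Magnitude: |H| = 0.01899 (-34.4 dB); phase: φ = 88.9°.

|H| = 0.01899 (-34.4 dB), φ = 88.9°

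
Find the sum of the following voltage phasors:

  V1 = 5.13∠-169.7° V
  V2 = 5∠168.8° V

Step 1 — Convert each phasor to rectangular form:
  V1 = 5.13·(cos(-169.7°) + j·sin(-169.7°)) = -5.047 - j0.9173 V
  V2 = 5·(cos(168.8°) + j·sin(168.8°)) = -4.905 + j0.9712 V
Step 2 — Sum components: V_total = -9.952 + j0.05392 V.
Step 3 — Convert to polar: |V_total| = 9.952 V, ∠V_total = 179.7°.

V_total = 9.952∠179.7° V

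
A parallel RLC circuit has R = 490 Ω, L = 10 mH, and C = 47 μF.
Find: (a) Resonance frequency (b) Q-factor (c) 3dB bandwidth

Step 1 — Resonance: ω₀ = 1/√(LC) = 1/√(0.01·4.7e-05) = 1459 rad/s.
Step 2 — f₀ = ω₀/(2π) = 232.2 Hz.
Step 3 — Parallel Q: Q = R/(ω₀L) = 490/(1459·0.01) = 33.59.
Step 4 — Bandwidth: Δω = ω₀/Q = 43.42 rad/s; BW = Δω/(2π) = 6.911 Hz.

(a) f₀ = 232.2 Hz  (b) Q = 33.59  (c) BW = 6.911 Hz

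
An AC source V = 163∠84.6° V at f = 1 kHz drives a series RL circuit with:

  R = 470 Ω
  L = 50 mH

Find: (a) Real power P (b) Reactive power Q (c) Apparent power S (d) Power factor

Step 1 — Angular frequency: ω = 2π·f = 2π·1000 = 6283 rad/s.
Step 2 — Component impedances:
  R: Z = R = 470 Ω
  L: Z = jωL = j·6283·0.05 = 0 + j314.2 Ω
Step 3 — Series combination: Z_total = R + L = 470 + j314.2 Ω = 565.3∠33.8° Ω.
Step 4 — Source phasor: V = 163∠84.6° V = 15.34 + j162.3 V.
Step 5 — Current: I = V / Z = 0.1821 + j0.2236 A = 0.2883∠50.8° A.
Step 6 — Complex power: S = V·I* = 39.07 + j26.12 VA.
Step 7 — Real power: P = Re(S) = 39.07 W.
Step 8 — Reactive power: Q = Im(S) = 26.12 VAR.
Step 9 — Apparent power: |S| = 47 VA.
Step 10 — Power factor: PF = P/|S| = 0.8314 (lagging).

(a) P = 39.07 W  (b) Q = 26.12 VAR  (c) S = 47 VA  (d) PF = 0.8314 (lagging)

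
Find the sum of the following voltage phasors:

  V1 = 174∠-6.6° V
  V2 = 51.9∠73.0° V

Step 1 — Convert each phasor to rectangular form:
  V1 = 174·(cos(-6.6°) + j·sin(-6.6°)) = 172.8 - j20 V
  V2 = 51.9·(cos(73.0°) + j·sin(73.0°)) = 15.17 + j49.63 V
Step 2 — Sum components: V_total = 188 + j29.63 V.
Step 3 — Convert to polar: |V_total| = 190.3 V, ∠V_total = 9.0°.

V_total = 190.3∠9.0° V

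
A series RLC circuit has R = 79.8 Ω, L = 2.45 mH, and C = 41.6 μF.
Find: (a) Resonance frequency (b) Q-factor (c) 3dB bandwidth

Step 1 — Resonance condition Im(Z)=0 gives ω₀ = 1/√(LC).
Step 2 — ω₀ = 1/√(0.00245·4.16e-05) = 3132 rad/s.
Step 3 — f₀ = ω₀/(2π) = 498.5 Hz.
Step 4 — Series Q: Q = ω₀L/R = 3132·0.00245/79.8 = 0.09617.
Step 5 — 3dB bandwidth: Δω = ω₀/Q = 3.257e+04 rad/s; BW = Δω/(2π) = 5184 Hz.

(a) f₀ = 498.5 Hz  (b) Q = 0.09617  (c) BW = 5184 Hz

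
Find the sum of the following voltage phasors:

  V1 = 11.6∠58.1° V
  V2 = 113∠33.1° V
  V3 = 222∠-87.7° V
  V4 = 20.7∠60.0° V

Step 1 — Convert each phasor to rectangular form:
  V1 = 11.6·(cos(58.1°) + j·sin(58.1°)) = 6.13 + j9.848 V
  V2 = 113·(cos(33.1°) + j·sin(33.1°)) = 94.66 + j61.71 V
  V3 = 222·(cos(-87.7°) + j·sin(-87.7°)) = 8.909 - j221.8 V
  V4 = 20.7·(cos(60.0°) + j·sin(60.0°)) = 10.35 + j17.93 V
Step 2 — Sum components: V_total = 120.1 - j132.3 V.
Step 3 — Convert to polar: |V_total| = 178.7 V, ∠V_total = -47.8°.

V_total = 178.7∠-47.8° V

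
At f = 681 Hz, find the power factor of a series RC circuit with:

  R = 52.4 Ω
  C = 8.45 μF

Step 1 — Angular frequency: ω = 2π·f = 2π·681 = 4279 rad/s.
Step 2 — Component impedances:
  R: Z = R = 52.4 Ω
  C: Z = 1/(jωC) = -j/(ω·C) = 0 - j27.66 Ω
Step 3 — Series combination: Z_total = R + C = 52.4 - j27.66 Ω = 59.25∠-27.8° Ω.
Step 4 — Power factor: PF = cos(φ) = Re(Z)/|Z| = 52.4/59.25 = 0.8844.
Step 5 — Type: Im(Z) = -27.66 ⇒ leading (phase φ = -27.8°).

PF = 0.8844 (leading, φ = -27.8°)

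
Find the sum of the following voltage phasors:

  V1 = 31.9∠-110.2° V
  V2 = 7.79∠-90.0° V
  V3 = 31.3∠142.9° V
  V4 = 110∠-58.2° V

Step 1 — Convert each phasor to rectangular form:
  V1 = 31.9·(cos(-110.2°) + j·sin(-110.2°)) = -11.02 - j29.94 V
  V2 = 7.79·(cos(-90.0°) + j·sin(-90.0°)) = 0 - j7.79 V
  V3 = 31.3·(cos(142.9°) + j·sin(142.9°)) = -24.96 + j18.88 V
  V4 = 110·(cos(-58.2°) + j·sin(-58.2°)) = 57.97 - j93.49 V
Step 2 — Sum components: V_total = 21.99 - j112.3 V.
Step 3 — Convert to polar: |V_total| = 114.5 V, ∠V_total = -78.9°.

V_total = 114.5∠-78.9° V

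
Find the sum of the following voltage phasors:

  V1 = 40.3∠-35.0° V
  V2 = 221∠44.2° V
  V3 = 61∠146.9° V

Step 1 — Convert each phasor to rectangular form:
  V1 = 40.3·(cos(-35.0°) + j·sin(-35.0°)) = 33.01 - j23.12 V
  V2 = 221·(cos(44.2°) + j·sin(44.2°)) = 158.4 + j154.1 V
  V3 = 61·(cos(146.9°) + j·sin(146.9°)) = -51.1 + j33.31 V
Step 2 — Sum components: V_total = 140.3 + j164.3 V.
Step 3 — Convert to polar: |V_total| = 216.1 V, ∠V_total = 49.5°.

V_total = 216.1∠49.5° V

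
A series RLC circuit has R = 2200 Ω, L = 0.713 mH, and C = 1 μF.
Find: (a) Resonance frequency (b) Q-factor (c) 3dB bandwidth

Step 1 — Resonance condition Im(Z)=0 gives ω₀ = 1/√(LC).
Step 2 — ω₀ = 1/√(0.000713·1e-06) = 3.745e+04 rad/s.
Step 3 — f₀ = ω₀/(2π) = 5960 Hz.
Step 4 — Series Q: Q = ω₀L/R = 3.745e+04·0.000713/2200 = 0.01214.
Step 5 — 3dB bandwidth: Δω = ω₀/Q = 3.086e+06 rad/s; BW = Δω/(2π) = 4.911e+05 Hz.

(a) f₀ = 5960 Hz  (b) Q = 0.01214  (c) BW = 4.911e+05 Hz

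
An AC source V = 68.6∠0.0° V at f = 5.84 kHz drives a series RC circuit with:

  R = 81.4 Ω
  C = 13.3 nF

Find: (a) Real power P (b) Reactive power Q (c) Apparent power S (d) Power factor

Step 1 — Angular frequency: ω = 2π·f = 2π·5840 = 3.669e+04 rad/s.
Step 2 — Component impedances:
  R: Z = R = 81.4 Ω
  C: Z = 1/(jωC) = -j/(ω·C) = 0 - j2049 Ω
Step 3 — Series combination: Z_total = R + C = 81.4 - j2049 Ω = 2051∠-87.7° Ω.
Step 4 — Source phasor: V = 68.6∠0.0° V = 68.6 V.
Step 5 — Current: I = V / Z = 0.001328 + j0.03343 A = 0.03345∠87.7° A.
Step 6 — Complex power: S = V·I* = 0.09109 - j2.293 VA.
Step 7 — Real power: P = Re(S) = 0.09109 W.
Step 8 — Reactive power: Q = Im(S) = -2.293 VAR.
Step 9 — Apparent power: |S| = 2.295 VA.
Step 10 — Power factor: PF = P/|S| = 0.03969 (leading).

(a) P = 0.09109 W  (b) Q = -2.293 VAR  (c) S = 2.295 VA  (d) PF = 0.03969 (leading)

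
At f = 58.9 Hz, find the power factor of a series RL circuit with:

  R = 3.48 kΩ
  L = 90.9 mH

Step 1 — Angular frequency: ω = 2π·f = 2π·58.9 = 370.1 rad/s.
Step 2 — Component impedances:
  R: Z = R = 3480 Ω
  L: Z = jωL = j·370.1·0.0909 = 0 + j33.64 Ω
Step 3 — Series combination: Z_total = R + L = 3480 + j33.64 Ω = 3480∠0.6° Ω.
Step 4 — Power factor: PF = cos(φ) = Re(Z)/|Z| = 3480/3480 = 1.
Step 5 — Type: Im(Z) = 33.64 ⇒ lagging (phase φ = 0.6°).

PF = 1 (lagging, φ = 0.6°)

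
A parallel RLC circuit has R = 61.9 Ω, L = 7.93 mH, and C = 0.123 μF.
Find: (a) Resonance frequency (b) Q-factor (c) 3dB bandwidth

Step 1 — Resonance: ω₀ = 1/√(LC) = 1/√(0.00793·1.23e-07) = 3.202e+04 rad/s.
Step 2 — f₀ = ω₀/(2π) = 5096 Hz.
Step 3 — Parallel Q: Q = R/(ω₀L) = 61.9/(3.202e+04·0.00793) = 0.2438.
Step 4 — Bandwidth: Δω = ω₀/Q = 1.313e+05 rad/s; BW = Δω/(2π) = 2.09e+04 Hz.

(a) f₀ = 5096 Hz  (b) Q = 0.2438  (c) BW = 2.09e+04 Hz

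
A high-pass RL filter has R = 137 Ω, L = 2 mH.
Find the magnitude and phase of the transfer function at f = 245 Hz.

Step 1 — Angular frequency: ω = 2π·245 = 1539 rad/s.
Step 2 — Transfer function: H(jω) = jωL/(R + jωL).
Step 3 — Numerator jωL = j·3.079; denominator R + jωL = 137 + j3.079.
Step 4 — H = 0.0005048 + j0.02246.
Step 5 — Magnitude: |H| = 0.02247 (-33.0 dB); phase: φ = 88.7°.

|H| = 0.02247 (-33.0 dB), φ = 88.7°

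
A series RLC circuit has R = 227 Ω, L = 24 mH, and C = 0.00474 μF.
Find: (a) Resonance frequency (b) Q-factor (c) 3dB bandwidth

Step 1 — Resonance: ω₀ = 1/√(LC) = 1/√(0.024·4.74e-09) = 9.376e+04 rad/s.
Step 2 — f₀ = ω₀/(2π) = 1.492e+04 Hz.
Step 3 — Series Q: Q = ω₀L/R = 9.376e+04·0.024/227 = 9.913.
Step 4 — Bandwidth: Δω = ω₀/Q = 9458 rad/s; BW = Δω/(2π) = 1505 Hz.

(a) f₀ = 1.492e+04 Hz  (b) Q = 9.913  (c) BW = 1505 Hz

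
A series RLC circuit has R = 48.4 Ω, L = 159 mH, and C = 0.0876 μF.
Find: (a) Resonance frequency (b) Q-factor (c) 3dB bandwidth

Step 1 — Resonance condition Im(Z)=0 gives ω₀ = 1/√(LC).
Step 2 — ω₀ = 1/√(0.159·8.76e-08) = 8473 rad/s.
Step 3 — f₀ = ω₀/(2π) = 1349 Hz.
Step 4 — Series Q: Q = ω₀L/R = 8473·0.159/48.4 = 27.84.
Step 5 — 3dB bandwidth: Δω = ω₀/Q = 304.4 rad/s; BW = Δω/(2π) = 48.45 Hz.

(a) f₀ = 1349 Hz  (b) Q = 27.84  (c) BW = 48.45 Hz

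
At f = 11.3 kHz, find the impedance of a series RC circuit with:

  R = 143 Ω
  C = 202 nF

Step 1 — Angular frequency: ω = 2π·f = 2π·1.13e+04 = 7.1e+04 rad/s.
Step 2 — Component impedances:
  R: Z = R = 143 Ω
  C: Z = 1/(jωC) = -j/(ω·C) = 0 - j69.73 Ω
Step 3 — Series combination: Z_total = R + C = 143 - j69.73 Ω = 159.1∠-26.0° Ω.

Z = 143 - j69.73 Ω = 159.1∠-26.0° Ω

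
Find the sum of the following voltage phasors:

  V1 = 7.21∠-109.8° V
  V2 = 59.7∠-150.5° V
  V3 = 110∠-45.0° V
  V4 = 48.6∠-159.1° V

Step 1 — Convert each phasor to rectangular form:
  V1 = 7.21·(cos(-109.8°) + j·sin(-109.8°)) = -2.442 - j6.784 V
  V2 = 59.7·(cos(-150.5°) + j·sin(-150.5°)) = -51.96 - j29.4 V
  V3 = 110·(cos(-45.0°) + j·sin(-45.0°)) = 77.78 - j77.78 V
  V4 = 48.6·(cos(-159.1°) + j·sin(-159.1°)) = -45.4 - j17.34 V
Step 2 — Sum components: V_total = -22.02 - j131.3 V.
Step 3 — Convert to polar: |V_total| = 133.1 V, ∠V_total = -99.5°.

V_total = 133.1∠-99.5° V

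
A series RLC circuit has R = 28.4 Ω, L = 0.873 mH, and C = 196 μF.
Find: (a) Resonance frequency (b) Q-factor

Step 1 — Resonance condition Im(Z)=0 gives ω₀ = 1/√(LC).
Step 2 — ω₀ = 1/√(0.000873·0.000196) = 2417 rad/s.
Step 3 — f₀ = ω₀/(2π) = 384.8 Hz.
Step 4 — Series Q: Q = ω₀L/R = 2417·0.000873/28.4 = 0.07431.

(a) f₀ = 384.8 Hz  (b) Q = 0.07431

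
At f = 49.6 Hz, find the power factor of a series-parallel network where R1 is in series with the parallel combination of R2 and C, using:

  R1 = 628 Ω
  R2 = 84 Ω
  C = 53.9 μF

Step 1 — Angular frequency: ω = 2π·f = 2π·49.6 = 311.6 rad/s.
Step 2 — Component impedances:
  R1: Z = R = 628 Ω
  R2: Z = R = 84 Ω
  C: Z = 1/(jωC) = -j/(ω·C) = 0 - j59.53 Ω
Step 3 — Parallel branch: R2 || C = 1/(1/R2 + 1/C) = 28.08 - j39.63 Ω.
Step 4 — Series with R1: Z_total = R1 + (R2 || C) = 656.1 - j39.63 Ω = 657.3∠-3.5° Ω.
Step 5 — Power factor: PF = cos(φ) = Re(Z)/|Z| = 656.1/657.3 = 0.9982.
Step 6 — Type: Im(Z) = -39.63 ⇒ leading (phase φ = -3.5°).

PF = 0.9982 (leading, φ = -3.5°)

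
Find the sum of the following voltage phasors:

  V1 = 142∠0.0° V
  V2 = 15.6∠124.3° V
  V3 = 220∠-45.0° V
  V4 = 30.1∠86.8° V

Step 1 — Convert each phasor to rectangular form:
  V1 = 142·(cos(0.0°) + j·sin(0.0°)) = 142 V
  V2 = 15.6·(cos(124.3°) + j·sin(124.3°)) = -8.791 + j12.89 V
  V3 = 220·(cos(-45.0°) + j·sin(-45.0°)) = 155.6 - j155.6 V
  V4 = 30.1·(cos(86.8°) + j·sin(86.8°)) = 1.68 + j30.05 V
Step 2 — Sum components: V_total = 290.5 - j112.6 V.
Step 3 — Convert to polar: |V_total| = 311.5 V, ∠V_total = -21.2°.

V_total = 311.5∠-21.2° V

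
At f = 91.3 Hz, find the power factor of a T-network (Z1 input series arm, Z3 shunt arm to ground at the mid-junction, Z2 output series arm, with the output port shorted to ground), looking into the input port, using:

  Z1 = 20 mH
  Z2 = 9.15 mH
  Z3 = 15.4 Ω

Step 1 — Angular frequency: ω = 2π·f = 2π·91.3 = 573.7 rad/s.
Step 2 — Component impedances:
  Z1: Z = jωL = j·573.7·0.02 = 0 + j11.47 Ω
  Z2: Z = jωL = j·573.7·0.00915 = 0 + j5.249 Ω
  Z3: Z = R = 15.4 Ω
Step 3 — With the output port shorted to ground, the output series arm Z2 runs from the junction to ground; the shunt arm Z3 also runs from the junction to ground. They appear in parallel: Z3 || Z2 = 1.603 + j4.703 Ω.
Step 4 — Series with input arm Z1: Z_in = Z1 + (Z3 || Z2) = 1.603 + j16.18 Ω = 16.25∠84.3° Ω.
Step 5 — Power factor: PF = cos(φ) = Re(Z)/|Z| = 1.60285/16.2549 = 0.09861.
Step 6 — Type: Im(Z) = 16.18 ⇒ lagging (phase φ = 84.3°).

PF = 0.09861 (lagging, φ = 84.3°)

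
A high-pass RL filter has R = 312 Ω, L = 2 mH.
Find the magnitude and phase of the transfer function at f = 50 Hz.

Step 1 — Angular frequency: ω = 2π·50 = 314.2 rad/s.
Step 2 — Transfer function: H(jω) = jωL/(R + jωL).
Step 3 — Numerator jωL = j·0.6283; denominator R + jωL = 312 + j0.6283.
Step 4 — H = 4.056e-06 + j0.002014.
Step 5 — Magnitude: |H| = 0.002014 (-53.9 dB); phase: φ = 89.9°.

|H| = 0.002014 (-53.9 dB), φ = 89.9°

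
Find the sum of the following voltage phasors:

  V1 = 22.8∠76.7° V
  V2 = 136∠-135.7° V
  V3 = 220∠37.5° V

Step 1 — Convert each phasor to rectangular form:
  V1 = 22.8·(cos(76.7°) + j·sin(76.7°)) = 5.245 + j22.19 V
  V2 = 136·(cos(-135.7°) + j·sin(-135.7°)) = -97.33 - j94.98 V
  V3 = 220·(cos(37.5°) + j·sin(37.5°)) = 174.5 + j133.9 V
Step 2 — Sum components: V_total = 82.45 + j61.13 V.
Step 3 — Convert to polar: |V_total| = 102.6 V, ∠V_total = 36.6°.

V_total = 102.6∠36.6° V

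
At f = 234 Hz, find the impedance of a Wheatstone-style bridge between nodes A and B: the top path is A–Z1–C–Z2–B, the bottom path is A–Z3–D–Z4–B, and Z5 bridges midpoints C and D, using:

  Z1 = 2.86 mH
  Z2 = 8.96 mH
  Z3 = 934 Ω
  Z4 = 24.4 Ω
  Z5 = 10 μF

Step 1 — Angular frequency: ω = 2π·f = 2π·234 = 1470 rad/s.
Step 2 — Component impedances:
  Z1: Z = jωL = j·1470·0.00286 = 0 + j4.205 Ω
  Z2: Z = jωL = j·1470·0.00896 = 0 + j13.17 Ω
  Z3: Z = R = 934 Ω
  Z4: Z = R = 24.4 Ω
  Z5: Z = 1/(jωC) = -j/(ω·C) = 0 - j68.01 Ω
Step 3 — Bridge requires nodal analysis (the Z5 bridge couples midpoints C and D, so the two paths cannot be reduced to a simple series/parallel combination). Setting node B to ground and injecting 1 A at node A, the 3-node admittance system at A, C, D solves to V_A = Z_AB = 1.465 + j19.79 Ω = 19.85∠85.8° Ω.

Z = 1.465 + j19.79 Ω = 19.85∠85.8° Ω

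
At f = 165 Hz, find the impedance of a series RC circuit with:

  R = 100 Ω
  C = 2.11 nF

Step 1 — Angular frequency: ω = 2π·f = 2π·165 = 1037 rad/s.
Step 2 — Component impedances:
  R: Z = R = 100 Ω
  C: Z = 1/(jωC) = -j/(ω·C) = 0 - j4.571e+05 Ω
Step 3 — Series combination: Z_total = R + C = 100 - j4.571e+05 Ω = 4.571e+05∠-90.0° Ω.

Z = 100 - j4.571e+05 Ω = 4.571e+05∠-90.0° Ω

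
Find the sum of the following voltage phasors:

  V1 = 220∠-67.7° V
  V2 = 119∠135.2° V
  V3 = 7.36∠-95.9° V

Step 1 — Convert each phasor to rectangular form:
  V1 = 220·(cos(-67.7°) + j·sin(-67.7°)) = 83.48 - j203.5 V
  V2 = 119·(cos(135.2°) + j·sin(135.2°)) = -84.44 + j83.85 V
  V3 = 7.36·(cos(-95.9°) + j·sin(-95.9°)) = -0.7566 - j7.321 V
Step 2 — Sum components: V_total = -1.715 - j127 V.
Step 3 — Convert to polar: |V_total| = 127 V, ∠V_total = -90.8°.

V_total = 127∠-90.8° V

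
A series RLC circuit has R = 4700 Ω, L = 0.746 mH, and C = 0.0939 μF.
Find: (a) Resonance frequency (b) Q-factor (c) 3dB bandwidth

Step 1 — Resonance condition Im(Z)=0 gives ω₀ = 1/√(LC).
Step 2 — ω₀ = 1/√(0.000746·9.39e-08) = 1.195e+05 rad/s.
Step 3 — f₀ = ω₀/(2π) = 1.902e+04 Hz.
Step 4 — Series Q: Q = ω₀L/R = 1.195e+05·0.000746/4700 = 0.01896.
Step 5 — 3dB bandwidth: Δω = ω₀/Q = 6.3e+06 rad/s; BW = Δω/(2π) = 1.003e+06 Hz.

(a) f₀ = 1.902e+04 Hz  (b) Q = 0.01896  (c) BW = 1.003e+06 Hz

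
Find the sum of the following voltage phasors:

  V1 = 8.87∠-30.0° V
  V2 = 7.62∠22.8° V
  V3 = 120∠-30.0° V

Step 1 — Convert each phasor to rectangular form:
  V1 = 8.87·(cos(-30.0°) + j·sin(-30.0°)) = 7.682 - j4.435 V
  V2 = 7.62·(cos(22.8°) + j·sin(22.8°)) = 7.025 + j2.953 V
  V3 = 120·(cos(-30.0°) + j·sin(-30.0°)) = 103.9 - j60 V
Step 2 — Sum components: V_total = 118.6 - j61.48 V.
Step 3 — Convert to polar: |V_total| = 133.6 V, ∠V_total = -27.4°.

V_total = 133.6∠-27.4° V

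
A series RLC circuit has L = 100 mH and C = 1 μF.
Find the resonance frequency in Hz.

Step 1 — Resonance condition Im(Z)=0 gives ω₀ = 1/√(LC).
Step 2 — ω₀ = 1/√(0.1·1e-06) = 3162 rad/s.
Step 3 — f₀ = ω₀/(2π) = 503.3 Hz.

f₀ = 503.3 Hz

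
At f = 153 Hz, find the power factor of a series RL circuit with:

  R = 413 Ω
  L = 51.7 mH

Step 1 — Angular frequency: ω = 2π·f = 2π·153 = 961.3 rad/s.
Step 2 — Component impedances:
  R: Z = R = 413 Ω
  L: Z = jωL = j·961.3·0.0517 = 0 + j49.7 Ω
Step 3 — Series combination: Z_total = R + L = 413 + j49.7 Ω = 416∠6.9° Ω.
Step 4 — Power factor: PF = cos(φ) = Re(Z)/|Z| = 413/416 = 0.9928.
Step 5 — Type: Im(Z) = 49.7 ⇒ lagging (phase φ = 6.9°).

PF = 0.9928 (lagging, φ = 6.9°)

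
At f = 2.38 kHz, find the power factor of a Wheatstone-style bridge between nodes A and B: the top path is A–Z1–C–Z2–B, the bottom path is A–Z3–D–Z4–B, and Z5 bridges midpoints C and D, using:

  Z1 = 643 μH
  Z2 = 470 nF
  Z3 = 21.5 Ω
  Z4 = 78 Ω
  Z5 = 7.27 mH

Step 1 — Angular frequency: ω = 2π·f = 2π·2380 = 1.495e+04 rad/s.
Step 2 — Component impedances:
  Z1: Z = jωL = j·1.495e+04·0.000643 = 0 + j9.615 Ω
  Z2: Z = 1/(jωC) = -j/(ω·C) = 0 - j142.3 Ω
  Z3: Z = R = 21.5 Ω
  Z4: Z = R = 78 Ω
  Z5: Z = jωL = j·1.495e+04·0.00727 = 0 + j108.7 Ω
Step 3 — Bridge requires nodal analysis (the Z5 bridge couples midpoints C and D, so the two paths cannot be reduced to a simple series/parallel combination). Setting node B to ground and injecting 1 A at node A, the 3-node admittance system at A, C, D solves to V_A = Z_AB = 67.69 - j45.7 Ω = 81.67∠-34.0° Ω.
Step 4 — Power factor: PF = cos(φ) = Re(Z)/|Z| = 67.69/81.67 = 0.8288.
Step 5 — Type: Im(Z) = -45.7 ⇒ leading (phase φ = -34.0°).

PF = 0.8288 (leading, φ = -34.0°)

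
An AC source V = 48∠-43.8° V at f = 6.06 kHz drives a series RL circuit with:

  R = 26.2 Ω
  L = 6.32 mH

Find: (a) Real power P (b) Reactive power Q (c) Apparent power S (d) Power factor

Step 1 — Angular frequency: ω = 2π·f = 2π·6060 = 3.808e+04 rad/s.
Step 2 — Component impedances:
  R: Z = R = 26.2 Ω
  L: Z = jωL = j·3.808e+04·0.00632 = 0 + j240.6 Ω
Step 3 — Series combination: Z_total = R + L = 26.2 + j240.6 Ω = 242.1∠83.8° Ω.
Step 4 — Source phasor: V = 48∠-43.8° V = 34.64 - j33.22 V.
Step 5 — Current: I = V / Z = -0.121 - j0.1571 A = 0.1983∠-127.6° A.
Step 6 — Complex power: S = V·I* = 1.03 + j9.462 VA.
Step 7 — Real power: P = Re(S) = 1.03 W.
Step 8 — Reactive power: Q = Im(S) = 9.462 VAR.
Step 9 — Apparent power: |S| = 9.518 VA.
Step 10 — Power factor: PF = P/|S| = 0.1082 (lagging).

(a) P = 1.03 W  (b) Q = 9.462 VAR  (c) S = 9.518 VA  (d) PF = 0.1082 (lagging)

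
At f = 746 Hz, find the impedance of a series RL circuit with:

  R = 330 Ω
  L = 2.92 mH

Step 1 — Angular frequency: ω = 2π·f = 2π·746 = 4687 rad/s.
Step 2 — Component impedances:
  R: Z = R = 330 Ω
  L: Z = jωL = j·4687·0.00292 = 0 + j13.69 Ω
Step 3 — Series combination: Z_total = R + L = 330 + j13.69 Ω = 330.3∠2.4° Ω.

Z = 330 + j13.69 Ω = 330.3∠2.4° Ω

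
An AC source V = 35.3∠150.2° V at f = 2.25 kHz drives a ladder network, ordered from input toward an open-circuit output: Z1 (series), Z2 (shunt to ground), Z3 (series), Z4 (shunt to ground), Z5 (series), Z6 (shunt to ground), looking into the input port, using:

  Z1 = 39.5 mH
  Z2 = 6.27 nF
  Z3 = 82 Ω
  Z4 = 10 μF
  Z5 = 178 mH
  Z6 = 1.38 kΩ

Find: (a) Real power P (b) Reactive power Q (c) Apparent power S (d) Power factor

Step 1 — Angular frequency: ω = 2π·f = 2π·2250 = 1.414e+04 rad/s.
Step 2 — Component impedances:
  Z1: Z = jωL = j·1.414e+04·0.0395 = 0 + j558.4 Ω
  Z2: Z = 1/(jωC) = -j/(ω·C) = 0 - j1.128e+04 Ω
  Z3: Z = R = 82 Ω
  Z4: Z = 1/(jωC) = -j/(ω·C) = 0 - j7.074 Ω
  Z5: Z = jωL = j·1.414e+04·0.178 = 0 + j2516 Ω
  Z6: Z = R = 1380 Ω
Step 3 — Ladder network (open output): work backward from the far end, alternating series and parallel combinations. Z_in = 81.9 + j550.7 Ω = 556.8∠81.5° Ω.
Step 4 — Source phasor: V = 35.3∠150.2° V = -30.63 + j17.54 V.
Step 5 — Current: I = V / Z = 0.02307 + j0.05905 A = 0.0634∠68.7° A.
Step 6 — Complex power: S = V·I* = 0.3292 + j2.214 VA.
Step 7 — Real power: P = Re(S) = 0.3292 W.
Step 8 — Reactive power: Q = Im(S) = 2.214 VAR.
Step 9 — Apparent power: |S| = 2.238 VA.
Step 10 — Power factor: PF = P/|S| = 0.1471 (lagging).

(a) P = 0.3292 W  (b) Q = 2.214 VAR  (c) S = 2.238 VA  (d) PF = 0.1471 (lagging)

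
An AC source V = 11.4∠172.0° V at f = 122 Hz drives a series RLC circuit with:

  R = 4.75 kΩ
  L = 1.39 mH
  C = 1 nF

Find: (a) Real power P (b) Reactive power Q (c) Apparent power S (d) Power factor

Step 1 — Angular frequency: ω = 2π·f = 2π·122 = 766.5 rad/s.
Step 2 — Component impedances:
  R: Z = R = 4750 Ω
  L: Z = jωL = j·766.5·0.00139 = 0 + j1.066 Ω
  C: Z = 1/(jωC) = -j/(ω·C) = 0 - j1.305e+06 Ω
Step 3 — Series combination: Z_total = R + L + C = 4750 - j1.305e+06 Ω = 1.305e+06∠-89.8° Ω.
Step 4 — Source phasor: V = 11.4∠172.0° V = -11.29 + j1.587 V.
Step 5 — Current: I = V / Z = -1.248e-06 - j8.649e-06 A = 8.739e-06∠-98.2° A.
Step 6 — Complex power: S = V·I* = 3.627e-07 - j9.962e-05 VA.
Step 7 — Real power: P = Re(S) = 3.627e-07 W.
Step 8 — Reactive power: Q = Im(S) = -9.962e-05 VAR.
Step 9 — Apparent power: |S| = 9.962e-05 VA.
Step 10 — Power factor: PF = P/|S| = 0.003641 (leading).

(a) P = 3.627e-07 W  (b) Q = -9.962e-05 VAR  (c) S = 9.962e-05 VA  (d) PF = 0.003641 (leading)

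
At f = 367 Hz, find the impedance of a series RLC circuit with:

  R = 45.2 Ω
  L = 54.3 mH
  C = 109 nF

Step 1 — Angular frequency: ω = 2π·f = 2π·367 = 2306 rad/s.
Step 2 — Component impedances:
  R: Z = R = 45.2 Ω
  L: Z = jωL = j·2306·0.0543 = 0 + j125.2 Ω
  C: Z = 1/(jωC) = -j/(ω·C) = 0 - j3979 Ω
Step 3 — Series combination: Z_total = R + L + C = 45.2 - j3853 Ω = 3854∠-89.3° Ω.

Z = 45.2 - j3853 Ω = 3854∠-89.3° Ω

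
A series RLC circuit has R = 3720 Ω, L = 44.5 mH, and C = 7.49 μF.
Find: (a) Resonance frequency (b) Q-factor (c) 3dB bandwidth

Step 1 — Resonance: ω₀ = 1/√(LC) = 1/√(0.0445·7.49e-06) = 1732 rad/s.
Step 2 — f₀ = ω₀/(2π) = 275.7 Hz.
Step 3 — Series Q: Q = ω₀L/R = 1732·0.0445/3720 = 0.02072.
Step 4 — Bandwidth: Δω = ω₀/Q = 8.36e+04 rad/s; BW = Δω/(2π) = 1.33e+04 Hz.

(a) f₀ = 275.7 Hz  (b) Q = 0.02072  (c) BW = 1.33e+04 Hz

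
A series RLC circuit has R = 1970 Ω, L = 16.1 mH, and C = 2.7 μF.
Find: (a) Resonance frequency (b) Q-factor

Step 1 — Resonance condition Im(Z)=0 gives ω₀ = 1/√(LC).
Step 2 — ω₀ = 1/√(0.0161·2.7e-06) = 4796 rad/s.
Step 3 — f₀ = ω₀/(2π) = 763.4 Hz.
Step 4 — Series Q: Q = ω₀L/R = 4796·0.0161/1970 = 0.0392.

(a) f₀ = 763.4 Hz  (b) Q = 0.0392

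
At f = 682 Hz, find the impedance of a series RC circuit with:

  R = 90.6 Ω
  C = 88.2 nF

Step 1 — Angular frequency: ω = 2π·f = 2π·682 = 4285 rad/s.
Step 2 — Component impedances:
  R: Z = R = 90.6 Ω
  C: Z = 1/(jωC) = -j/(ω·C) = 0 - j2646 Ω
Step 3 — Series combination: Z_total = R + C = 90.6 - j2646 Ω = 2647∠-88.0° Ω.

Z = 90.6 - j2646 Ω = 2647∠-88.0° Ω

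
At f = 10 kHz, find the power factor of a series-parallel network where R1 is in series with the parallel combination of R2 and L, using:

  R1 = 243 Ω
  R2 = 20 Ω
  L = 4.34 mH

Step 1 — Angular frequency: ω = 2π·f = 2π·1e+04 = 6.283e+04 rad/s.
Step 2 — Component impedances:
  R1: Z = R = 243 Ω
  R2: Z = R = 20 Ω
  L: Z = jωL = j·6.283e+04·0.00434 = 0 + j272.7 Ω
Step 3 — Parallel branch: R2 || L = 1/(1/R2 + 1/L) = 19.89 + j1.459 Ω.
Step 4 — Series with R1: Z_total = R1 + (R2 || L) = 262.9 + j1.459 Ω = 262.9∠0.3° Ω.
Step 5 — Power factor: PF = cos(φ) = Re(Z)/|Z| = 262.9/262.9 = 1.
Step 6 — Type: Im(Z) = 1.459 ⇒ lagging (phase φ = 0.3°).

PF = 1 (lagging, φ = 0.3°)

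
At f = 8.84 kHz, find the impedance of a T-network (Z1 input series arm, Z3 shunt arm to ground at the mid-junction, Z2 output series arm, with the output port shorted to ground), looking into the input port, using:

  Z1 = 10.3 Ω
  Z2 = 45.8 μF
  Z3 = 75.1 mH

Step 1 — Angular frequency: ω = 2π·f = 2π·8840 = 5.554e+04 rad/s.
Step 2 — Component impedances:
  Z1: Z = R = 10.3 Ω
  Z2: Z = 1/(jωC) = -j/(ω·C) = 0 - j0.3931 Ω
  Z3: Z = jωL = j·5.554e+04·0.0751 = 0 + j4171 Ω
Step 3 — With the output port shorted to ground, the output series arm Z2 runs from the junction to ground; the shunt arm Z3 also runs from the junction to ground. They appear in parallel: Z3 || Z2 = 0 - j0.3931 Ω.
Step 4 — Series with input arm Z1: Z_in = Z1 + (Z3 || Z2) = 10.3 - j0.3931 Ω = 10.31∠-2.2° Ω.

Z = 10.3 - j0.3931 Ω = 10.31∠-2.2° Ω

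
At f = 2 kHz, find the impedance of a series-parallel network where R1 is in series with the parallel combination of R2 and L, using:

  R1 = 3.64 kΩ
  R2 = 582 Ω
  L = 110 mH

Step 1 — Angular frequency: ω = 2π·f = 2π·2000 = 1.257e+04 rad/s.
Step 2 — Component impedances:
  R1: Z = R = 3640 Ω
  R2: Z = R = 582 Ω
  L: Z = jωL = j·1.257e+04·0.11 = 0 + j1382 Ω
Step 3 — Parallel branch: R2 || L = 1/(1/R2 + 1/L) = 494.4 + j208.1 Ω.
Step 4 — Series with R1: Z_total = R1 + (R2 || L) = 4134 + j208.1 Ω = 4140∠2.9° Ω.

Z = 4134 + j208.1 Ω = 4140∠2.9° Ω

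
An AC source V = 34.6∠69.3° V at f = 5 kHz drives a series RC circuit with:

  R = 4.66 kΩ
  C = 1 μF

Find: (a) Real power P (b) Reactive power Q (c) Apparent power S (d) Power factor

Step 1 — Angular frequency: ω = 2π·f = 2π·5000 = 3.142e+04 rad/s.
Step 2 — Component impedances:
  R: Z = R = 4660 Ω
  C: Z = 1/(jωC) = -j/(ω·C) = 0 - j31.83 Ω
Step 3 — Series combination: Z_total = R + C = 4660 - j31.83 Ω = 4660∠-0.4° Ω.
Step 4 — Source phasor: V = 34.6∠69.3° V = 12.23 + j32.37 V.
Step 5 — Current: I = V / Z = 0.002577 + j0.006963 A = 0.007425∠69.7° A.
Step 6 — Complex power: S = V·I* = 0.2569 - j0.001755 VA.
Step 7 — Real power: P = Re(S) = 0.2569 W.
Step 8 — Reactive power: Q = Im(S) = -0.001755 VAR.
Step 9 — Apparent power: |S| = 0.2569 VA.
Step 10 — Power factor: PF = P/|S| = 1 (leading).

(a) P = 0.2569 W  (b) Q = -0.001755 VAR  (c) S = 0.2569 VA  (d) PF = 1 (leading)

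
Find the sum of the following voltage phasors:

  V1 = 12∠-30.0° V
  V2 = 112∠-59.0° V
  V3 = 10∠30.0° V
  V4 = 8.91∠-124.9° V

Step 1 — Convert each phasor to rectangular form:
  V1 = 12·(cos(-30.0°) + j·sin(-30.0°)) = 10.39 - j6 V
  V2 = 112·(cos(-59.0°) + j·sin(-59.0°)) = 57.68 - j96 V
  V3 = 10·(cos(30.0°) + j·sin(30.0°)) = 8.66 + j5 V
  V4 = 8.91·(cos(-124.9°) + j·sin(-124.9°)) = -5.098 - j7.308 V
Step 2 — Sum components: V_total = 71.64 - j104.3 V.
Step 3 — Convert to polar: |V_total| = 126.5 V, ∠V_total = -55.5°.

V_total = 126.5∠-55.5° V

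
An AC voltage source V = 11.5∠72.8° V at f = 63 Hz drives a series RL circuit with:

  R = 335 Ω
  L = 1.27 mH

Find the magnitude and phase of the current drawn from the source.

Step 1 — Angular frequency: ω = 2π·f = 2π·63 = 395.8 rad/s.
Step 2 — Component impedances:
  R: Z = R = 335 Ω
  L: Z = jωL = j·395.8·0.00127 = 0 + j0.5027 Ω
Step 3 — Series combination: Z_total = R + L = 335 + j0.5027 Ω = 335∠0.1° Ω.
Step 4 — Source phasor: V = 11.5∠72.8° V = 3.401 + j10.99 V.
Step 5 — Ohm's law: I = V / Z_total = (3.401 + j10.99) / (335 + j0.5027) = 0.0102 + j0.03278 A.
Step 6 — Convert to polar: |I| = 0.03433 A, ∠I = 72.7°.

I = 0.03433∠72.7° A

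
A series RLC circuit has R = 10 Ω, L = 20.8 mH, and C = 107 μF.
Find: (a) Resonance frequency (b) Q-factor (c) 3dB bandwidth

Step 1 — Resonance: ω₀ = 1/√(LC) = 1/√(0.0208·0.000107) = 670.3 rad/s.
Step 2 — f₀ = ω₀/(2π) = 106.7 Hz.
Step 3 — Series Q: Q = ω₀L/R = 670.3·0.0208/10 = 1.394.
Step 4 — Bandwidth: Δω = ω₀/Q = 480.8 rad/s; BW = Δω/(2π) = 76.52 Hz.

(a) f₀ = 106.7 Hz  (b) Q = 1.394  (c) BW = 76.52 Hz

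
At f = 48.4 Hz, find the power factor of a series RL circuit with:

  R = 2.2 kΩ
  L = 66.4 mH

Step 1 — Angular frequency: ω = 2π·f = 2π·48.4 = 304.1 rad/s.
Step 2 — Component impedances:
  R: Z = R = 2200 Ω
  L: Z = jωL = j·304.1·0.0664 = 0 + j20.19 Ω
Step 3 — Series combination: Z_total = R + L = 2200 + j20.19 Ω = 2200∠0.5° Ω.
Step 4 — Power factor: PF = cos(φ) = Re(Z)/|Z| = 2200/2200 = 1.
Step 5 — Type: Im(Z) = 20.19 ⇒ lagging (phase φ = 0.5°).

PF = 1 (lagging, φ = 0.5°)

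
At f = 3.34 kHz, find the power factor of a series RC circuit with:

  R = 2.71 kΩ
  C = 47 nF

Step 1 — Angular frequency: ω = 2π·f = 2π·3340 = 2.099e+04 rad/s.
Step 2 — Component impedances:
  R: Z = R = 2710 Ω
  C: Z = 1/(jωC) = -j/(ω·C) = 0 - j1014 Ω
Step 3 — Series combination: Z_total = R + C = 2710 - j1014 Ω = 2893∠-20.5° Ω.
Step 4 — Power factor: PF = cos(φ) = Re(Z)/|Z| = 2710/2893.4 = 0.9366.
Step 5 — Type: Im(Z) = -1014 ⇒ leading (phase φ = -20.5°).

PF = 0.9366 (leading, φ = -20.5°)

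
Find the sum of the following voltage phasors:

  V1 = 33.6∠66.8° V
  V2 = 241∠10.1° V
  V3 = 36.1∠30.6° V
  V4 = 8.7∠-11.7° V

Step 1 — Convert each phasor to rectangular form:
  V1 = 33.6·(cos(66.8°) + j·sin(66.8°)) = 13.24 + j30.88 V
  V2 = 241·(cos(10.1°) + j·sin(10.1°)) = 237.3 + j42.26 V
  V3 = 36.1·(cos(30.6°) + j·sin(30.6°)) = 31.07 + j18.38 V
  V4 = 8.7·(cos(-11.7°) + j·sin(-11.7°)) = 8.519 - j1.764 V
Step 2 — Sum components: V_total = 290.1 + j89.76 V.
Step 3 — Convert to polar: |V_total| = 303.7 V, ∠V_total = 17.2°.

V_total = 303.7∠17.2° V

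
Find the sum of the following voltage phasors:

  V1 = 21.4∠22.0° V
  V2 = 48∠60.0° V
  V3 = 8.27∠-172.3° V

Step 1 — Convert each phasor to rectangular form:
  V1 = 21.4·(cos(22.0°) + j·sin(22.0°)) = 19.84 + j8.017 V
  V2 = 48·(cos(60.0°) + j·sin(60.0°)) = 24 + j41.57 V
  V3 = 8.27·(cos(-172.3°) + j·sin(-172.3°)) = -8.195 - j1.108 V
Step 2 — Sum components: V_total = 35.65 + j48.48 V.
Step 3 — Convert to polar: |V_total| = 60.17 V, ∠V_total = 53.7°.

V_total = 60.17∠53.7° V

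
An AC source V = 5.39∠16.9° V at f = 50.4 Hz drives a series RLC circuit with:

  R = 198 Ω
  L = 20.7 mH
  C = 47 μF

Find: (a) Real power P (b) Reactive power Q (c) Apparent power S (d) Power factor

Step 1 — Angular frequency: ω = 2π·f = 2π·50.4 = 316.7 rad/s.
Step 2 — Component impedances:
  R: Z = R = 198 Ω
  L: Z = jωL = j·316.7·0.0207 = 0 + j6.555 Ω
  C: Z = 1/(jωC) = -j/(ω·C) = 0 - j67.19 Ω
Step 3 — Series combination: Z_total = R + L + C = 198 - j60.63 Ω = 207.1∠-17.0° Ω.
Step 4 — Source phasor: V = 5.39∠16.9° V = 5.157 + j1.567 V.
Step 5 — Current: I = V / Z = 0.0216 + j0.01453 A = 0.02603∠33.9° A.
Step 6 — Complex power: S = V·I* = 0.1341 - j0.04108 VA.
Step 7 — Real power: P = Re(S) = 0.1341 W.
Step 8 — Reactive power: Q = Im(S) = -0.04108 VAR.
Step 9 — Apparent power: |S| = 0.1403 VA.
Step 10 — Power factor: PF = P/|S| = 0.9562 (leading).

(a) P = 0.1341 W  (b) Q = -0.04108 VAR  (c) S = 0.1403 VA  (d) PF = 0.9562 (leading)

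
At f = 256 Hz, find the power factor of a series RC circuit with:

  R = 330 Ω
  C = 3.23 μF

Step 1 — Angular frequency: ω = 2π·f = 2π·256 = 1608 rad/s.
Step 2 — Component impedances:
  R: Z = R = 330 Ω
  C: Z = 1/(jωC) = -j/(ω·C) = 0 - j192.5 Ω
Step 3 — Series combination: Z_total = R + C = 330 - j192.5 Ω = 382∠-30.3° Ω.
Step 4 — Power factor: PF = cos(φ) = Re(Z)/|Z| = 330/382.03 = 0.8638.
Step 5 — Type: Im(Z) = -192.5 ⇒ leading (phase φ = -30.3°).

PF = 0.8638 (leading, φ = -30.3°)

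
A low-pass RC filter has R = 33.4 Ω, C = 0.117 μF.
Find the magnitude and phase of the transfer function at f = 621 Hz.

Step 1 — Angular frequency: ω = 2π·621 = 3902 rad/s.
Step 2 — Transfer function: H(jω) = 1/(1 + jωRC).
Step 3 — Denominator: 1 + jωRC = 1 + j·3902·33.4·1.17e-07 = 1 + j0.01525.
Step 4 — H = 0.9998 - j0.01524.
Step 5 — Magnitude: |H| = 0.9999 (-0.0 dB); phase: φ = -0.9°.

|H| = 0.9999 (-0.0 dB), φ = -0.9°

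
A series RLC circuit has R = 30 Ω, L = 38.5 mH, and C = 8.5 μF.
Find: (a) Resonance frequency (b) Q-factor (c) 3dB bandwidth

Step 1 — Resonance: ω₀ = 1/√(LC) = 1/√(0.0385·8.5e-06) = 1748 rad/s.
Step 2 — f₀ = ω₀/(2π) = 278.2 Hz.
Step 3 — Series Q: Q = ω₀L/R = 1748·0.0385/30 = 2.243.
Step 4 — Bandwidth: Δω = ω₀/Q = 779.2 rad/s; BW = Δω/(2π) = 124 Hz.

(a) f₀ = 278.2 Hz  (b) Q = 2.243  (c) BW = 124 Hz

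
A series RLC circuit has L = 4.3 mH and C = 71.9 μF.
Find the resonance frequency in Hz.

Step 1 — Resonance condition Im(Z)=0 gives ω₀ = 1/√(LC).
Step 2 — ω₀ = 1/√(0.0043·7.19e-05) = 1798 rad/s.
Step 3 — f₀ = ω₀/(2π) = 286.2 Hz.

f₀ = 286.2 Hz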